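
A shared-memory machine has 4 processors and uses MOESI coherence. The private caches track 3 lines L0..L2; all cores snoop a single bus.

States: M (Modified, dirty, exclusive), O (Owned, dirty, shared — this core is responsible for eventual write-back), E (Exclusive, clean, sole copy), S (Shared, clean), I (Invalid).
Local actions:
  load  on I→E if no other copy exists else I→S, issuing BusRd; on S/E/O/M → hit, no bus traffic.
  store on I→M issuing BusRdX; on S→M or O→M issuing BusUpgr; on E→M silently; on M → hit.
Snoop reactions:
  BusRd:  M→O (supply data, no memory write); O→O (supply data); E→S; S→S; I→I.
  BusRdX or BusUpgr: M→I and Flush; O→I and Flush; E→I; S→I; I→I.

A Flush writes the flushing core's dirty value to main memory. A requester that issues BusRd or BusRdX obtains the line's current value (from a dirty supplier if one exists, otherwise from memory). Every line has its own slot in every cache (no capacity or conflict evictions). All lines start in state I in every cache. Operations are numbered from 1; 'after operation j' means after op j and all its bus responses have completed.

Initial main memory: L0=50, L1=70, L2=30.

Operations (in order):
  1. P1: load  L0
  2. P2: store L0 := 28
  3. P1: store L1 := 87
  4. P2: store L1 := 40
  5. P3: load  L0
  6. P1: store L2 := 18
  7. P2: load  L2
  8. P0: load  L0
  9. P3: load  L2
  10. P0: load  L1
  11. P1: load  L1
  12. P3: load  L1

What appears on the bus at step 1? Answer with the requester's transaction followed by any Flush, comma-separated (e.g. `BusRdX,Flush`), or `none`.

1. P1: load  L0  bus=[BusRd]  L0: P0=I P1=E P2=I P3=I  mem[L0]=50
2. P2: store L0 := 28  bus=[BusRdX]  L0: P0=I P1=I P2=M P3=I  mem[L0]=50
3. P1: store L1 := 87  bus=[BusRdX]  L1: P0=I P1=M P2=I P3=I  mem[L1]=70
4. P2: store L1 := 40  bus=[BusRdX,Flush]  L1: P0=I P1=I P2=M P3=I  mem[L1]=87
5. P3: load  L0  bus=[BusRd]  L0: P0=I P1=I P2=O P3=S  mem[L0]=50
6. P1: store L2 := 18  bus=[BusRdX]  L2: P0=I P1=M P2=I P3=I  mem[L2]=30
7. P2: load  L2  bus=[BusRd]  L2: P0=I P1=O P2=S P3=I  mem[L2]=30
8. P0: load  L0  bus=[BusRd]  L0: P0=S P1=I P2=O P3=S  mem[L0]=50
9. P3: load  L2  bus=[BusRd]  L2: P0=I P1=O P2=S P3=S  mem[L2]=30
10. P0: load  L1  bus=[BusRd]  L1: P0=S P1=I P2=O P3=I  mem[L1]=87
11. P1: load  L1  bus=[BusRd]  L1: P0=S P1=S P2=O P3=I  mem[L1]=87
12. P3: load  L1  bus=[BusRd]  L1: P0=S P1=S P2=O P3=S  mem[L1]=87

bus = BusRd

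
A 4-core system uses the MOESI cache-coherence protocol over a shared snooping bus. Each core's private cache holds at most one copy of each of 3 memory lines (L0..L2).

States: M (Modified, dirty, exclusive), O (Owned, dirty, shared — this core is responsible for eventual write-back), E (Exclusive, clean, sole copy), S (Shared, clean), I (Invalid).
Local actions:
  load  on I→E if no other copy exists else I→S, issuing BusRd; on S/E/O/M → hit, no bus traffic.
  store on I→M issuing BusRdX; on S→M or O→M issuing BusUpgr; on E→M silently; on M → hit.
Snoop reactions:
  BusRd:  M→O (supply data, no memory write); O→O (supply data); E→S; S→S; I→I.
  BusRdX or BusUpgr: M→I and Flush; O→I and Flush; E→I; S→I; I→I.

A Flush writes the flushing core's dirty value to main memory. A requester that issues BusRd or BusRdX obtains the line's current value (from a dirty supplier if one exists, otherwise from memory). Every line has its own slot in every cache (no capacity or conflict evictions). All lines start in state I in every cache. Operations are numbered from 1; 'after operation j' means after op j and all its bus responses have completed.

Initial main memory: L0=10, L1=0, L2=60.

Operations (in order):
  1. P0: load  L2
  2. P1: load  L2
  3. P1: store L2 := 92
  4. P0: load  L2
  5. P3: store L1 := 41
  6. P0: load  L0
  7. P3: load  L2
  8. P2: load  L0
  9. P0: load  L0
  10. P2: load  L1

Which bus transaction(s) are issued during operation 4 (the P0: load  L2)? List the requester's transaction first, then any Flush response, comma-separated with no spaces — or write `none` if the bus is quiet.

step 1: P0: load  L2  ⟶  EIII  (L2)  txn=BusRd  M[L2]=60
step 2: P1: load  L2  ⟶  SSII  (L2)  txn=BusRd  M[L2]=60
step 3: P1: store L2 := 92  ⟶  IMII  (L2)  txn=BusUpgr  M[L2]=60
step 4: P0: load  L2  ⟶  SOII  (L2)  txn=BusRd  M[L2]=60
step 5: P3: store L1 := 41  ⟶  IIIM  (L1)  txn=BusRdX  M[L1]=0
step 6: P0: load  L0  ⟶  EIII  (L0)  txn=BusRd  M[L0]=10
step 7: P3: load  L2  ⟶  SOIS  (L2)  txn=BusRd  M[L2]=60
step 8: P2: load  L0  ⟶  SISI  (L0)  txn=BusRd  M[L0]=10
step 9: P0: load  L0  ⟶  SISI  (L0)  txn=∅  M[L0]=10
step 10: P2: load  L1  ⟶  IISO  (L1)  txn=BusRd  M[L1]=0

bus = BusRd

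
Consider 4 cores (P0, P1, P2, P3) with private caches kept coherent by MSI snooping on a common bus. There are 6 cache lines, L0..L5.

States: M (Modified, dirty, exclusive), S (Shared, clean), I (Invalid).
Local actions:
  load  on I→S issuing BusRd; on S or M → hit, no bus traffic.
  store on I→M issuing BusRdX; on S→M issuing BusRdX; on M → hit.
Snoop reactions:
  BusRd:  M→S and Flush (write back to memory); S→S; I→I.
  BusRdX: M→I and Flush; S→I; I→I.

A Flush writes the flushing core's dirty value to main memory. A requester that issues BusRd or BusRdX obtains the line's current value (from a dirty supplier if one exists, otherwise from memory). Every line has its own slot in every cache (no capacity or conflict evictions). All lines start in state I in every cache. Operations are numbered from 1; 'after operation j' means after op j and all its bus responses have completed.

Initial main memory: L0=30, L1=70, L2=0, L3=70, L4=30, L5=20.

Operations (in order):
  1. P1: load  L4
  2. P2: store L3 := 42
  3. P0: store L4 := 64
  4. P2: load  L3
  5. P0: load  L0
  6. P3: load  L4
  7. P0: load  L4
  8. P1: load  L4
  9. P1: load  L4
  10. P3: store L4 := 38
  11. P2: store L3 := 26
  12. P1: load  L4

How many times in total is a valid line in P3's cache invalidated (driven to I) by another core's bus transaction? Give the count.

invalidations = 0

  op1 P1: load  L4 → I/S/I/I on L4; bus BusRd; mem=30
  op2 P2: store L3 := 42 → I/I/M/I on L3; bus BusRdX; mem=70
  op3 P0: store L4 := 64 → M/I/I/I on L4; bus BusRdX; mem=30
  op4 P2: load  L3 → I/I/M/I on L3; bus (none); mem=70
  op5 P0: load  L0 → S/I/I/I on L0; bus BusRd; mem=30
  op6 P3: load  L4 → S/I/I/S on L4; bus BusRd Flush; mem=64
  op7 P0: load  L4 → S/I/I/S on L4; bus (none); mem=64
  op8 P1: load  L4 → S/S/I/S on L4; bus BusRd; mem=64
  op9 P1: load  L4 → S/S/I/S on L4; bus (none); mem=64
  op10 P3: store L4 := 38 → I/I/I/M on L4; bus BusRdX; mem=64
  op11 P2: store L3 := 26 → I/I/M/I on L3; bus (none); mem=70
  op12 P1: load  L4 → I/S/I/S on L4; bus BusRd Flush; mem=38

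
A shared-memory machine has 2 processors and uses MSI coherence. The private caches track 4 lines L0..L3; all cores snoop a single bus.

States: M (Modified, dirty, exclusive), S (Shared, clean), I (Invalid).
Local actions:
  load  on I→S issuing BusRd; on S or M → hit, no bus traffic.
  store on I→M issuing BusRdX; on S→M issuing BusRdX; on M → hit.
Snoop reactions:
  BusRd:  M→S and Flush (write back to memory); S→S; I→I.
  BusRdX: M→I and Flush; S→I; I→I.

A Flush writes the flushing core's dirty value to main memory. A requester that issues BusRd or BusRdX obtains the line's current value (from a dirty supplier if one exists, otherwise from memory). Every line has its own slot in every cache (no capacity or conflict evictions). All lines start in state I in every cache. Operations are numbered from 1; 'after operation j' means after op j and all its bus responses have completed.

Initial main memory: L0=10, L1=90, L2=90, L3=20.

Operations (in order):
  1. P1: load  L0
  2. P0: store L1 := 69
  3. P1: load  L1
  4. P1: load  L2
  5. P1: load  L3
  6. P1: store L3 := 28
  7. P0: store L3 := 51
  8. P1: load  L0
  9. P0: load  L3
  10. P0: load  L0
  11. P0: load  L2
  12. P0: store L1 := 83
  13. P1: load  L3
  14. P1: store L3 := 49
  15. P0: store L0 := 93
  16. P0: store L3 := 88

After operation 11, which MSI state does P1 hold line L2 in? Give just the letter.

step 1: P1: load  L0  ⟶  IS  (L0)  txn=BusRd  M[L0]=10
step 2: P0: store L1 := 69  ⟶  MI  (L1)  txn=BusRdX  M[L1]=90
step 3: P1: load  L1  ⟶  SS  (L1)  txn=BusRd+Flush  M[L1]=69
step 4: P1: load  L2  ⟶  IS  (L2)  txn=BusRd  M[L2]=90
step 5: P1: load  L3  ⟶  IS  (L3)  txn=BusRd  M[L3]=20
step 6: P1: store L3 := 28  ⟶  IM  (L3)  txn=BusRdX  M[L3]=20
step 7: P0: store L3 := 51  ⟶  MI  (L3)  txn=BusRdX+Flush  M[L3]=28
step 8: P1: load  L0  ⟶  IS  (L0)  txn=∅  M[L0]=10
step 9: P0: load  L3  ⟶  MI  (L3)  txn=∅  M[L3]=28
step 10: P0: load  L0  ⟶  SS  (L0)  txn=BusRd  M[L0]=10
step 11: P0: load  L2  ⟶  SS  (L2)  txn=BusRd  M[L2]=90
step 12: P0: store L1 := 83  ⟶  MI  (L1)  txn=BusRdX  M[L1]=69
step 13: P1: load  L3  ⟶  SS  (L3)  txn=BusRd+Flush  M[L3]=51
step 14: P1: store L3 := 49  ⟶  IM  (L3)  txn=BusRdX  M[L3]=51
step 15: P0: store L0 := 93  ⟶  MI  (L0)  txn=BusRdX  M[L0]=10
step 16: P0: store L3 := 88  ⟶  MI  (L3)  txn=BusRdX+Flush  M[L3]=49

state = S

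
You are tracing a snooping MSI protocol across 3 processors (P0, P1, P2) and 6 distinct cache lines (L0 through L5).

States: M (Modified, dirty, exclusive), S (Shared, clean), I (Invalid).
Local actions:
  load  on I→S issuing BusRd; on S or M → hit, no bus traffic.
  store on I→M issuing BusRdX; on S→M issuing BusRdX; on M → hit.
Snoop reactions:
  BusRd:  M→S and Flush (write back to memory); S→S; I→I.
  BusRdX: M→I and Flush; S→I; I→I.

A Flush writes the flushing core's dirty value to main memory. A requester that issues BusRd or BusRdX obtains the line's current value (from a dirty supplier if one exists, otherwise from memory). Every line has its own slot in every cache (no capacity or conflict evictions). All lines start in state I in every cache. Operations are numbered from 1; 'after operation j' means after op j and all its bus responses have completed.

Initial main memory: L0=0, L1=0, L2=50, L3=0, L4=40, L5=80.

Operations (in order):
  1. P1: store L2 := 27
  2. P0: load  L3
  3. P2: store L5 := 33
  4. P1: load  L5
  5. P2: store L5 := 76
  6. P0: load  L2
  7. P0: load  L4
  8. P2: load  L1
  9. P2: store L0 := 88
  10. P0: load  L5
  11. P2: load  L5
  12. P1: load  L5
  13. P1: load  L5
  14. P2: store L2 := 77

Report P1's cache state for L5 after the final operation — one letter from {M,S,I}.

state = S

  op1 P1: store L2 := 27 → I/M/I on L2; bus BusRdX; mem=50
  op2 P0: load  L3 → S/I/I on L3; bus BusRd; mem=0
  op3 P2: store L5 := 33 → I/I/M on L5; bus BusRdX; mem=80
  op4 P1: load  L5 → I/S/S on L5; bus BusRd Flush; mem=33
  op5 P2: store L5 := 76 → I/I/M on L5; bus BusRdX; mem=33
  op6 P0: load  L2 → S/S/I on L2; bus BusRd Flush; mem=27
  op7 P0: load  L4 → S/I/I on L4; bus BusRd; mem=40
  op8 P2: load  L1 → I/I/S on L1; bus BusRd; mem=0
  op9 P2: store L0 := 88 → I/I/M on L0; bus BusRdX; mem=0
  op10 P0: load  L5 → S/I/S on L5; bus BusRd Flush; mem=76
  op11 P2: load  L5 → S/I/S on L5; bus (none); mem=76
  op12 P1: load  L5 → S/S/S on L5; bus BusRd; mem=76
  op13 P1: load  L5 → S/S/S on L5; bus (none); mem=76
  op14 P2: store L2 := 77 → I/I/M on L2; bus BusRdX; mem=27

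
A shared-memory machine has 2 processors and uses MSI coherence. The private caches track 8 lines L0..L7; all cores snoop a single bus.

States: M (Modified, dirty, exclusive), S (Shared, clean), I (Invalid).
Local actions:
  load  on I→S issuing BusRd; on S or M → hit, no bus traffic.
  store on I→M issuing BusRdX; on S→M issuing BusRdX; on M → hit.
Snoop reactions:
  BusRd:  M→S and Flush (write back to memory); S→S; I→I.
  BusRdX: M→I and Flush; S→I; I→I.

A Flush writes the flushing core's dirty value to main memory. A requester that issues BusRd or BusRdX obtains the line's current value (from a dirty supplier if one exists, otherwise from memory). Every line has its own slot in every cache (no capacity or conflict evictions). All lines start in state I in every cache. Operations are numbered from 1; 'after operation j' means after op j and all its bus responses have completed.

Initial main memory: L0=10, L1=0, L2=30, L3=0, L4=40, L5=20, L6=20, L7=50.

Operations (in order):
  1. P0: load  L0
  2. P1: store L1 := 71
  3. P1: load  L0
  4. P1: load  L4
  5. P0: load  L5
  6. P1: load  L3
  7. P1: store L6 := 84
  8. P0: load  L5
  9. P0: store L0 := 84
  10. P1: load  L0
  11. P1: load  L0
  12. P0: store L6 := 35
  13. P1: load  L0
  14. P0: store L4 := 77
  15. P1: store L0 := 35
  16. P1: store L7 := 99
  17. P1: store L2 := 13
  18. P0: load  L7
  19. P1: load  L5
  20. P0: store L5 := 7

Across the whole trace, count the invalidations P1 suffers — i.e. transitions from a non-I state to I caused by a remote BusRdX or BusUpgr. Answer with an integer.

invalidations = 4

step 1: P0: load  L0  ⟶  SI  (L0)  txn=BusRd  M[L0]=10
step 2: P1: store L1 := 71  ⟶  IM  (L1)  txn=BusRdX  M[L1]=0
step 3: P1: load  L0  ⟶  SS  (L0)  txn=BusRd  M[L0]=10
step 4: P1: load  L4  ⟶  IS  (L4)  txn=BusRd  M[L4]=40
step 5: P0: load  L5  ⟶  SI  (L5)  txn=BusRd  M[L5]=20
step 6: P1: load  L3  ⟶  IS  (L3)  txn=BusRd  M[L3]=0
step 7: P1: store L6 := 84  ⟶  IM  (L6)  txn=BusRdX  M[L6]=20
step 8: P0: load  L5  ⟶  SI  (L5)  txn=∅  M[L5]=20
step 9: P0: store L0 := 84  ⟶  MI  (L0)  txn=BusRdX  M[L0]=10
step 10: P1: load  L0  ⟶  SS  (L0)  txn=BusRd+Flush  M[L0]=84
step 11: P1: load  L0  ⟶  SS  (L0)  txn=∅  M[L0]=84
step 12: P0: store L6 := 35  ⟶  MI  (L6)  txn=BusRdX+Flush  M[L6]=84
step 13: P1: load  L0  ⟶  SS  (L0)  txn=∅  M[L0]=84
step 14: P0: store L4 := 77  ⟶  MI  (L4)  txn=BusRdX  M[L4]=40
step 15: P1: store L0 := 35  ⟶  IM  (L0)  txn=BusRdX  M[L0]=84
step 16: P1: store L7 := 99  ⟶  IM  (L7)  txn=BusRdX  M[L7]=50
step 17: P1: store L2 := 13  ⟶  IM  (L2)  txn=BusRdX  M[L2]=30
step 18: P0: load  L7  ⟶  SS  (L7)  txn=BusRd+Flush  M[L7]=99
step 19: P1: load  L5  ⟶  SS  (L5)  txn=BusRd  M[L5]=20
step 20: P0: store L5 := 7  ⟶  MI  (L5)  txn=BusRdX  M[L5]=20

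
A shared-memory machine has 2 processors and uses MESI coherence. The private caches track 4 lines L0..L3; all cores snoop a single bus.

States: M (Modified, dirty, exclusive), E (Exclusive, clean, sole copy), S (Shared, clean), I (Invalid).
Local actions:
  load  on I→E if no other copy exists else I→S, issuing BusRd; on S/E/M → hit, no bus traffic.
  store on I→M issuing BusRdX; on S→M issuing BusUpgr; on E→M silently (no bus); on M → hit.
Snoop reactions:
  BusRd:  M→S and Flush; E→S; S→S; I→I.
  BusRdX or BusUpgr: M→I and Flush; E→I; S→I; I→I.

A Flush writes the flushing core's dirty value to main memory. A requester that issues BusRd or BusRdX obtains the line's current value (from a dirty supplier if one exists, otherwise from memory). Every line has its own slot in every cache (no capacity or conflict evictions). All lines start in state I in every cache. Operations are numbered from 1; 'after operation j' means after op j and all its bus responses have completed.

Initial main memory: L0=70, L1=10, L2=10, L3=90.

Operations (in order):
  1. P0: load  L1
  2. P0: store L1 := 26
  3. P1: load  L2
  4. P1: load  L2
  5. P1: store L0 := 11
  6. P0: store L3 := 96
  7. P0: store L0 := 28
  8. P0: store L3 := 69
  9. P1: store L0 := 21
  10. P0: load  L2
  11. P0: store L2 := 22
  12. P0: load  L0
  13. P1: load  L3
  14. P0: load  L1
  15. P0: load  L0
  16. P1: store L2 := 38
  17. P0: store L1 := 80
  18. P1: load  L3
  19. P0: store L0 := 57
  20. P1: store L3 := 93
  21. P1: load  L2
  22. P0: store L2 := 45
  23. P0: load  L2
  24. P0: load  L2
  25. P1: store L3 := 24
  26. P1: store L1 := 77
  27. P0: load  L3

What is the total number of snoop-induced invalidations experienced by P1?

[1] P0: load  L1 | P0:E(10), P1:I | bus: BusRd
[2] P0: store L1 := 26 | P0:M(26), P1:I | bus: none
[3] P1: load  L2 | P0:I, P1:E(10) | bus: BusRd
[4] P1: load  L2 | P0:I, P1:E(10) | bus: none
[5] P1: store L0 := 11 | P0:I, P1:M(11) | bus: BusRdX
[6] P0: store L3 := 96 | P0:M(96), P1:I | bus: BusRdX
[7] P0: store L0 := 28 | P0:M(28), P1:I | bus: BusRdX,Flush
[8] P0: store L3 := 69 | P0:M(69), P1:I | bus: none
[9] P1: store L0 := 21 | P0:I, P1:M(21) | bus: BusRdX,Flush
[10] P0: load  L2 | P0:S(10), P1:S(10) | bus: BusRd
[11] P0: store L2 := 22 | P0:M(22), P1:I | bus: BusUpgr
[12] P0: load  L0 | P0:S(21), P1:S(21) | bus: BusRd,Flush
[13] P1: load  L3 | P0:S(69), P1:S(69) | bus: BusRd,Flush
[14] P0: load  L1 | P0:M(26), P1:I | bus: none
[15] P0: load  L0 | P0:S(21), P1:S(21) | bus: none
[16] P1: store L2 := 38 | P0:I, P1:M(38) | bus: BusRdX,Flush
[17] P0: store L1 := 80 | P0:M(80), P1:I | bus: none
[18] P1: load  L3 | P0:S(69), P1:S(69) | bus: none
[19] P0: store L0 := 57 | P0:M(57), P1:I | bus: BusUpgr
[20] P1: store L3 := 93 | P0:I, P1:M(93) | bus: BusUpgr
[21] P1: load  L2 | P0:I, P1:M(38) | bus: none
[22] P0: store L2 := 45 | P0:M(45), P1:I | bus: BusRdX,Flush
[23] P0: load  L2 | P0:M(45), P1:I | bus: none
[24] P0: load  L2 | P0:M(45), P1:I | bus: none
[25] P1: store L3 := 24 | P0:I, P1:M(24) | bus: none
[26] P1: store L1 := 77 | P0:I, P1:M(77) | bus: BusRdX,Flush
[27] P0: load  L3 | P0:S(24), P1:S(24) | bus: BusRd,Flush

invalidations = 4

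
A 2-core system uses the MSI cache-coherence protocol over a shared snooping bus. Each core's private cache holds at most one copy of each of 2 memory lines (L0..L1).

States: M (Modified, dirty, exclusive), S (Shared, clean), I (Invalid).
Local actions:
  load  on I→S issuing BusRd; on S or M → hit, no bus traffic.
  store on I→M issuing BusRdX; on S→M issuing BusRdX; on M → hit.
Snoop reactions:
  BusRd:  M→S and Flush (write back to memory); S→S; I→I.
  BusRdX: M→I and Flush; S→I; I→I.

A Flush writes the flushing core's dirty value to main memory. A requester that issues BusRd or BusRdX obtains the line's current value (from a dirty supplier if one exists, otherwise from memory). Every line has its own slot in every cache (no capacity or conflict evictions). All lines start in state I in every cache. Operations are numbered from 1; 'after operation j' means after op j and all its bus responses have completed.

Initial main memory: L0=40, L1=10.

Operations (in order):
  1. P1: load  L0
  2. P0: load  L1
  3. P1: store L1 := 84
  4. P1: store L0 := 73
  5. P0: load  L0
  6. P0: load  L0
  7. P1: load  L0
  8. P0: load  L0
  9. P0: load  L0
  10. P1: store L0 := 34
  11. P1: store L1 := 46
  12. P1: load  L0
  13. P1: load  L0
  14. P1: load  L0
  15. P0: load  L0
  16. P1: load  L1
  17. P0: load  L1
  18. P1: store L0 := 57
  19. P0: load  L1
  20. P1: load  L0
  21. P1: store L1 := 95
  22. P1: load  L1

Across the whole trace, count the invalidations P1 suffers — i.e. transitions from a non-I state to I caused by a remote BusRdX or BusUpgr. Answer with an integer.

step 1: P1: load  L0  ⟶  IS  (L0)  txn=BusRd  M[L0]=40
step 2: P0: load  L1  ⟶  SI  (L1)  txn=BusRd  M[L1]=10
step 3: P1: store L1 := 84  ⟶  IM  (L1)  txn=BusRdX  M[L1]=10
step 4: P1: store L0 := 73  ⟶  IM  (L0)  txn=BusRdX  M[L0]=40
step 5: P0: load  L0  ⟶  SS  (L0)  txn=BusRd+Flush  M[L0]=73
step 6: P0: load  L0  ⟶  SS  (L0)  txn=∅  M[L0]=73
step 7: P1: load  L0  ⟶  SS  (L0)  txn=∅  M[L0]=73
step 8: P0: load  L0  ⟶  SS  (L0)  txn=∅  M[L0]=73
step 9: P0: load  L0  ⟶  SS  (L0)  txn=∅  M[L0]=73
step 10: P1: store L0 := 34  ⟶  IM  (L0)  txn=BusRdX  M[L0]=73
step 11: P1: store L1 := 46  ⟶  IM  (L1)  txn=∅  M[L1]=10
step 12: P1: load  L0  ⟶  IM  (L0)  txn=∅  M[L0]=73
step 13: P1: load  L0  ⟶  IM  (L0)  txn=∅  M[L0]=73
step 14: P1: load  L0  ⟶  IM  (L0)  txn=∅  M[L0]=73
step 15: P0: load  L0  ⟶  SS  (L0)  txn=BusRd+Flush  M[L0]=34
step 16: P1: load  L1  ⟶  IM  (L1)  txn=∅  M[L1]=10
step 17: P0: load  L1  ⟶  SS  (L1)  txn=BusRd+Flush  M[L1]=46
step 18: P1: store L0 := 57  ⟶  IM  (L0)  txn=BusRdX  M[L0]=34
step 19: P0: load  L1  ⟶  SS  (L1)  txn=∅  M[L1]=46
step 20: P1: load  L0  ⟶  IM  (L0)  txn=∅  M[L0]=34
step 21: P1: store L1 := 95  ⟶  IM  (L1)  txn=BusRdX  M[L1]=46
step 22: P1: load  L1  ⟶  IM  (L1)  txn=∅  M[L1]=46

invalidations = 0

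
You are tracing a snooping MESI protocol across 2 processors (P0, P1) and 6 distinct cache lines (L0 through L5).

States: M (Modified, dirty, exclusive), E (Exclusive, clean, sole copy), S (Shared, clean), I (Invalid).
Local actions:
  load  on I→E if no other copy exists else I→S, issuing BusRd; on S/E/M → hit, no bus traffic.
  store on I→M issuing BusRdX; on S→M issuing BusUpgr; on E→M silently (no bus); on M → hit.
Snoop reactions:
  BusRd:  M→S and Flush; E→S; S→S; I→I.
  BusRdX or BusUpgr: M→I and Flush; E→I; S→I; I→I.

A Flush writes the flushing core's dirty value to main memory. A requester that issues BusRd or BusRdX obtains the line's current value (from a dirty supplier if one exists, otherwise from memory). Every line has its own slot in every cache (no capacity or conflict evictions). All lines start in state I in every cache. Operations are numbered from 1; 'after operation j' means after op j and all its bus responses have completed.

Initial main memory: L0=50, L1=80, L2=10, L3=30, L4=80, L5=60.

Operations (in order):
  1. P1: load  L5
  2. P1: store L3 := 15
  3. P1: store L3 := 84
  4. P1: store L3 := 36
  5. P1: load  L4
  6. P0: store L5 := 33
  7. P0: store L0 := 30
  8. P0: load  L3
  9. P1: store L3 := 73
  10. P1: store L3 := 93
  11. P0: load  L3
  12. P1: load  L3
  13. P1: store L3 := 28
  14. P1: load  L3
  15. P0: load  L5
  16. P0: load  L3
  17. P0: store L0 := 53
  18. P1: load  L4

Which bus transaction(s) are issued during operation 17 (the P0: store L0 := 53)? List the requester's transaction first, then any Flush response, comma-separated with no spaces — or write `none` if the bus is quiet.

  op1 P1: load  L5 → I/E on L5; bus BusRd; mem=60
  op2 P1: store L3 := 15 → I/M on L3; bus BusRdX; mem=30
  op3 P1: store L3 := 84 → I/M on L3; bus (none); mem=30
  op4 P1: store L3 := 36 → I/M on L3; bus (none); mem=30
  op5 P1: load  L4 → I/E on L4; bus BusRd; mem=80
  op6 P0: store L5 := 33 → M/I on L5; bus BusRdX; mem=60
  op7 P0: store L0 := 30 → M/I on L0; bus BusRdX; mem=50
  op8 P0: load  L3 → S/S on L3; bus BusRd Flush; mem=36
  op9 P1: store L3 := 73 → I/M on L3; bus BusUpgr; mem=36
  op10 P1: store L3 := 93 → I/M on L3; bus (none); mem=36
  op11 P0: load  L3 → S/S on L3; bus BusRd Flush; mem=93
  op12 P1: load  L3 → S/S on L3; bus (none); mem=93
  op13 P1: store L3 := 28 → I/M on L3; bus BusUpgr; mem=93
  op14 P1: load  L3 → I/M on L3; bus (none); mem=93
  op15 P0: load  L5 → M/I on L5; bus (none); mem=60
  op16 P0: load  L3 → S/S on L3; bus BusRd Flush; mem=28
  op17 P0: store L0 := 53 → M/I on L0; bus (none); mem=50
  op18 P1: load  L4 → I/E on L4; bus (none); mem=80

bus = none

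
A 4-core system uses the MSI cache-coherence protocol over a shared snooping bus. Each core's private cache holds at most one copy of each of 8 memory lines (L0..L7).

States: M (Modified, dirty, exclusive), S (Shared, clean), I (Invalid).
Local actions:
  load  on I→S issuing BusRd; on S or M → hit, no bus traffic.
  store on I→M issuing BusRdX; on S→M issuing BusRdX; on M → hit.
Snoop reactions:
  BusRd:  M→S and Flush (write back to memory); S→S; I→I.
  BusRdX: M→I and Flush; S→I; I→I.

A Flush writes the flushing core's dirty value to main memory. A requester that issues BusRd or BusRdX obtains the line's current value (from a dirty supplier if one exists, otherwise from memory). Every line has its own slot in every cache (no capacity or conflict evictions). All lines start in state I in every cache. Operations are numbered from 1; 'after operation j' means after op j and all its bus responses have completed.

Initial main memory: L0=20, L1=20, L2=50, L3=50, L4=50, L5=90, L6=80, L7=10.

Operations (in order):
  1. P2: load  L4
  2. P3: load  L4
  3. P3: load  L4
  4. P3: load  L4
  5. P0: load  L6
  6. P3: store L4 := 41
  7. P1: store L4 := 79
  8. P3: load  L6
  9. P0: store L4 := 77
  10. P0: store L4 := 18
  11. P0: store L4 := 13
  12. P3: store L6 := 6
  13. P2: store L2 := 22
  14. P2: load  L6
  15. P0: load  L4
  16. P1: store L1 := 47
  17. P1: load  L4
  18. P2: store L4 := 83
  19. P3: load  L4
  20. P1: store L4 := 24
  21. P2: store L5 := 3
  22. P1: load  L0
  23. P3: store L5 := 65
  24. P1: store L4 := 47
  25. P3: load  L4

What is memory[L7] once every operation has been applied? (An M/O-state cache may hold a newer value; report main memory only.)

step 1: P2: load  L4  ⟶  IISI  (L4)  txn=BusRd  M[L4]=50
step 2: P3: load  L4  ⟶  IISS  (L4)  txn=BusRd  M[L4]=50
step 3: P3: load  L4  ⟶  IISS  (L4)  txn=∅  M[L4]=50
step 4: P3: load  L4  ⟶  IISS  (L4)  txn=∅  M[L4]=50
step 5: P0: load  L6  ⟶  SIII  (L6)  txn=BusRd  M[L6]=80
step 6: P3: store L4 := 41  ⟶  IIIM  (L4)  txn=BusRdX  M[L4]=50
step 7: P1: store L4 := 79  ⟶  IMII  (L4)  txn=BusRdX+Flush  M[L4]=41
step 8: P3: load  L6  ⟶  SIIS  (L6)  txn=BusRd  M[L6]=80
step 9: P0: store L4 := 77  ⟶  MIII  (L4)  txn=BusRdX+Flush  M[L4]=79
step 10: P0: store L4 := 18  ⟶  MIII  (L4)  txn=∅  M[L4]=79
step 11: P0: store L4 := 13  ⟶  MIII  (L4)  txn=∅  M[L4]=79
step 12: P3: store L6 := 6  ⟶  IIIM  (L6)  txn=BusRdX  M[L6]=80
step 13: P2: store L2 := 22  ⟶  IIMI  (L2)  txn=BusRdX  M[L2]=50
step 14: P2: load  L6  ⟶  IISS  (L6)  txn=BusRd+Flush  M[L6]=6
step 15: P0: load  L4  ⟶  MIII  (L4)  txn=∅  M[L4]=79
step 16: P1: store L1 := 47  ⟶  IMII  (L1)  txn=BusRdX  M[L1]=20
step 17: P1: load  L4  ⟶  SSII  (L4)  txn=BusRd+Flush  M[L4]=13
step 18: P2: store L4 := 83  ⟶  IIMI  (L4)  txn=BusRdX  M[L4]=13
step 19: P3: load  L4  ⟶  IISS  (L4)  txn=BusRd+Flush  M[L4]=83
step 20: P1: store L4 := 24  ⟶  IMII  (L4)  txn=BusRdX  M[L4]=83
step 21: P2: store L5 := 3  ⟶  IIMI  (L5)  txn=BusRdX  M[L5]=90
step 22: P1: load  L0  ⟶  ISII  (L0)  txn=BusRd  M[L0]=20
step 23: P3: store L5 := 65  ⟶  IIIM  (L5)  txn=BusRdX+Flush  M[L5]=3
step 24: P1: store L4 := 47  ⟶  IMII  (L4)  txn=∅  M[L4]=83
step 25: P3: load  L4  ⟶  ISIS  (L4)  txn=BusRd+Flush  M[L4]=47

memory[L7] = 10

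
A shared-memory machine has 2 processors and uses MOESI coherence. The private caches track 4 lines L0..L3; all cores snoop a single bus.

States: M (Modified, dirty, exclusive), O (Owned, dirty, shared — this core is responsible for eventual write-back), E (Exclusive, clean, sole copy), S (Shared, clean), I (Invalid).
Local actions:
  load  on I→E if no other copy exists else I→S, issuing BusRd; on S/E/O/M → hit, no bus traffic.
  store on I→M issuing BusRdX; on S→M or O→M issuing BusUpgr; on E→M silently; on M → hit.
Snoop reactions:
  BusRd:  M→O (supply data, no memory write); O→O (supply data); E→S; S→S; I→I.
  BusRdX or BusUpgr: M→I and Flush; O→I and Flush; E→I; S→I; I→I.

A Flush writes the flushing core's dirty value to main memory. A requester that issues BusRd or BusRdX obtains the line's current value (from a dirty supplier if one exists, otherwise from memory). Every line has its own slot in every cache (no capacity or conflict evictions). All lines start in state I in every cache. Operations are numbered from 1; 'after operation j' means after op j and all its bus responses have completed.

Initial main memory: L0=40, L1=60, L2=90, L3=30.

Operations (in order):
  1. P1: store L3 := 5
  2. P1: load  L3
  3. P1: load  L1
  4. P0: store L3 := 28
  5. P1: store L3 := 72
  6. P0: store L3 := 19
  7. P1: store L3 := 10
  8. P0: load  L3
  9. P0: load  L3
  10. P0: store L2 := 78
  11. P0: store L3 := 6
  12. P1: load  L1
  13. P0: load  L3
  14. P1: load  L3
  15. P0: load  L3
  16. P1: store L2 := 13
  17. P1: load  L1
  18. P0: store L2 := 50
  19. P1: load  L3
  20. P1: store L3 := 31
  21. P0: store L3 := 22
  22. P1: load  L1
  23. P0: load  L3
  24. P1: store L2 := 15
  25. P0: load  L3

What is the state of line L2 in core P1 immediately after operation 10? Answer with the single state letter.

step 1: P1: store L3 := 5  ⟶  IM  (L3)  txn=BusRdX  M[L3]=30
step 2: P1: load  L3  ⟶  IM  (L3)  txn=∅  M[L3]=30
step 3: P1: load  L1  ⟶  IE  (L1)  txn=BusRd  M[L1]=60
step 4: P0: store L3 := 28  ⟶  MI  (L3)  txn=BusRdX+Flush  M[L3]=5
step 5: P1: store L3 := 72  ⟶  IM  (L3)  txn=BusRdX+Flush  M[L3]=28
step 6: P0: store L3 := 19  ⟶  MI  (L3)  txn=BusRdX+Flush  M[L3]=72
step 7: P1: store L3 := 10  ⟶  IM  (L3)  txn=BusRdX+Flush  M[L3]=19
step 8: P0: load  L3  ⟶  SO  (L3)  txn=BusRd  M[L3]=19
step 9: P0: load  L3  ⟶  SO  (L3)  txn=∅  M[L3]=19
step 10: P0: store L2 := 78  ⟶  MI  (L2)  txn=BusRdX  M[L2]=90
step 11: P0: store L3 := 6  ⟶  MI  (L3)  txn=BusUpgr+Flush  M[L3]=10
step 12: P1: load  L1  ⟶  IE  (L1)  txn=∅  M[L1]=60
step 13: P0: load  L3  ⟶  MI  (L3)  txn=∅  M[L3]=10
step 14: P1: load  L3  ⟶  OS  (L3)  txn=BusRd  M[L3]=10
step 15: P0: load  L3  ⟶  OS  (L3)  txn=∅  M[L3]=10
step 16: P1: store L2 := 13  ⟶  IM  (L2)  txn=BusRdX+Flush  M[L2]=78
step 17: P1: load  L1  ⟶  IE  (L1)  txn=∅  M[L1]=60
step 18: P0: store L2 := 50  ⟶  MI  (L2)  txn=BusRdX+Flush  M[L2]=13
step 19: P1: load  L3  ⟶  OS  (L3)  txn=∅  M[L3]=10
step 20: P1: store L3 := 31  ⟶  IM  (L3)  txn=BusUpgr+Flush  M[L3]=6
step 21: P0: store L3 := 22  ⟶  MI  (L3)  txn=BusRdX+Flush  M[L3]=31
step 22: P1: load  L1  ⟶  IE  (L1)  txn=∅  M[L1]=60
step 23: P0: load  L3  ⟶  MI  (L3)  txn=∅  M[L3]=31
step 24: P1: store L2 := 15  ⟶  IM  (L2)  txn=BusRdX+Flush  M[L2]=50
step 25: P0: load  L3  ⟶  MI  (L3)  txn=∅  M[L3]=31

state = I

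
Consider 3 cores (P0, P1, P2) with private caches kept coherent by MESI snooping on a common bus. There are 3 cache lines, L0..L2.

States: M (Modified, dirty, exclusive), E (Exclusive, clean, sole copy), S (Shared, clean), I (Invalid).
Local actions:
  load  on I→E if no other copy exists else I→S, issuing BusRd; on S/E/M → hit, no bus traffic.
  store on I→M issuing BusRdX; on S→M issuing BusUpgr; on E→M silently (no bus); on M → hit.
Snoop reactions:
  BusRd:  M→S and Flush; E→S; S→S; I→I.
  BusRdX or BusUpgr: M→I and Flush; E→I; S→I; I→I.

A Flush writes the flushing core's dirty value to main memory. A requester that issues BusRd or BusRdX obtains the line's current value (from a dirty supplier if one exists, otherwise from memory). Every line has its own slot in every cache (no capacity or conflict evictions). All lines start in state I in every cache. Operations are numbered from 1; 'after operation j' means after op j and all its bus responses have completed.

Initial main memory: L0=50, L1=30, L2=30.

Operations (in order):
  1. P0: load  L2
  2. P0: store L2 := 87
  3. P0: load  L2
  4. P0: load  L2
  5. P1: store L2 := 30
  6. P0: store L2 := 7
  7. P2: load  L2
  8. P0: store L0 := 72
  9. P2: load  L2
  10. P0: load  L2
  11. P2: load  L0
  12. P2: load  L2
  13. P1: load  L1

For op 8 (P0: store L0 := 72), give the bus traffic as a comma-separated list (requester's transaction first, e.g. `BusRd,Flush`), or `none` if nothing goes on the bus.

  op1 P0: load  L2 → E/I/I on L2; bus BusRd; mem=30
  op2 P0: store L2 := 87 → M/I/I on L2; bus (none); mem=30
  op3 P0: load  L2 → M/I/I on L2; bus (none); mem=30
  op4 P0: load  L2 → M/I/I on L2; bus (none); mem=30
  op5 P1: store L2 := 30 → I/M/I on L2; bus BusRdX Flush; mem=87
  op6 P0: store L2 := 7 → M/I/I on L2; bus BusRdX Flush; mem=30
  op7 P2: load  L2 → S/I/S on L2; bus BusRd Flush; mem=7
  op8 P0: store L0 := 72 → M/I/I on L0; bus BusRdX; mem=50
  op9 P2: load  L2 → S/I/S on L2; bus (none); mem=7
  op10 P0: load  L2 → S/I/S on L2; bus (none); mem=7
  op11 P2: load  L0 → S/I/S on L0; bus BusRd Flush; mem=72
  op12 P2: load  L2 → S/I/S on L2; bus (none); mem=7
  op13 P1: load  L1 → I/E/I on L1; bus BusRd; mem=30

bus = BusRdX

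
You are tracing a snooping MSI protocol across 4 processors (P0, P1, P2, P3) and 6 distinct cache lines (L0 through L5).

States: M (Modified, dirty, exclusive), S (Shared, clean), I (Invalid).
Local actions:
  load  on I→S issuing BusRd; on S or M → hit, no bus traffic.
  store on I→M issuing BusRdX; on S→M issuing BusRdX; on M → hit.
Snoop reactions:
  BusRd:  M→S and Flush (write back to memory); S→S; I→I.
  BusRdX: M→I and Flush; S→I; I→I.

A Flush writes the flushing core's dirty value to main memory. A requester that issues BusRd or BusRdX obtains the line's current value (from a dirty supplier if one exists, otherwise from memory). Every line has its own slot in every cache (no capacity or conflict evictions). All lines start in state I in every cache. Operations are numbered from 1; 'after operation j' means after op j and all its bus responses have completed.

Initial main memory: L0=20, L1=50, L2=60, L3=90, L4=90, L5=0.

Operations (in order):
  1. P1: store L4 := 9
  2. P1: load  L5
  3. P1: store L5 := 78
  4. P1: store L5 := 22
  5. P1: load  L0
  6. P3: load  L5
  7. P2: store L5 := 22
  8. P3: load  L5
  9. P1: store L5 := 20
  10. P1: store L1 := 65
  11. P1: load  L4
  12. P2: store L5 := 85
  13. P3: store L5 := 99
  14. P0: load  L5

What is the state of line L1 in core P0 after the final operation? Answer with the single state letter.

[1] P1: store L4 := 9 | P0:I, P1:M(9), P2:I, P3:I | bus: BusRdX
[2] P1: load  L5 | P0:I, P1:S(0), P2:I, P3:I | bus: BusRd
[3] P1: store L5 := 78 | P0:I, P1:M(78), P2:I, P3:I | bus: BusRdX
[4] P1: store L5 := 22 | P0:I, P1:M(22), P2:I, P3:I | bus: none
[5] P1: load  L0 | P0:I, P1:S(20), P2:I, P3:I | bus: BusRd
[6] P3: load  L5 | P0:I, P1:S(22), P2:I, P3:S(22) | bus: BusRd,Flush
[7] P2: store L5 := 22 | P0:I, P1:I, P2:M(22), P3:I | bus: BusRdX
[8] P3: load  L5 | P0:I, P1:I, P2:S(22), P3:S(22) | bus: BusRd,Flush
[9] P1: store L5 := 20 | P0:I, P1:M(20), P2:I, P3:I | bus: BusRdX
[10] P1: store L1 := 65 | P0:I, P1:M(65), P2:I, P3:I | bus: BusRdX
[11] P1: load  L4 | P0:I, P1:M(9), P2:I, P3:I | bus: none
[12] P2: store L5 := 85 | P0:I, P1:I, P2:M(85), P3:I | bus: BusRdX,Flush
[13] P3: store L5 := 99 | P0:I, P1:I, P2:I, P3:M(99) | bus: BusRdX,Flush
[14] P0: load  L5 | P0:S(99), P1:I, P2:I, P3:S(99) | bus: BusRd,Flush

state = I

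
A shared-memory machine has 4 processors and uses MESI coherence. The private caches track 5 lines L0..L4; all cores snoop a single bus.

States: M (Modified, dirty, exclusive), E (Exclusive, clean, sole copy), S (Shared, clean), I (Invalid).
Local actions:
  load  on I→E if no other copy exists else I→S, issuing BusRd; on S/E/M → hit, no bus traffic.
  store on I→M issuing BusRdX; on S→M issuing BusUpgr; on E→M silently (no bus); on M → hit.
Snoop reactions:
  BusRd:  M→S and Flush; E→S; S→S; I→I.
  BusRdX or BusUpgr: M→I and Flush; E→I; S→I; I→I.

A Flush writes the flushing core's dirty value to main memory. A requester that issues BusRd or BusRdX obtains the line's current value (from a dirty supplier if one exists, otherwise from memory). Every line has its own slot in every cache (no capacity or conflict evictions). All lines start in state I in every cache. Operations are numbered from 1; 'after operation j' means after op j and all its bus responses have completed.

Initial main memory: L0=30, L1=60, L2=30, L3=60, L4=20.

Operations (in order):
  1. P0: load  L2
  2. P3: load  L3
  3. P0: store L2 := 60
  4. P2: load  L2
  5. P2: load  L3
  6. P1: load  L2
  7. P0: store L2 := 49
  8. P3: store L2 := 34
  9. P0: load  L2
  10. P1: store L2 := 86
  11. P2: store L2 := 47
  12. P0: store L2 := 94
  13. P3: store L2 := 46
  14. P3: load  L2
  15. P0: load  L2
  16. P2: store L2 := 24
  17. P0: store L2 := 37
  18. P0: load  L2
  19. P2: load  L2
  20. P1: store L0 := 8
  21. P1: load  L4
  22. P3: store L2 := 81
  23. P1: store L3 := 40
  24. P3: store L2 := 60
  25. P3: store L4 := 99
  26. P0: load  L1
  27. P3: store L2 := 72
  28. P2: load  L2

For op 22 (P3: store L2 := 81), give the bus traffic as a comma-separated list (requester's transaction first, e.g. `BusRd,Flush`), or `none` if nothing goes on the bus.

step 1: P0: load  L2  ⟶  EIII  (L2)  txn=BusRd  M[L2]=30
step 2: P3: load  L3  ⟶  IIIE  (L3)  txn=BusRd  M[L3]=60
step 3: P0: store L2 := 60  ⟶  MIII  (L2)  txn=∅  M[L2]=30
step 4: P2: load  L2  ⟶  SISI  (L2)  txn=BusRd+Flush  M[L2]=60
step 5: P2: load  L3  ⟶  IISS  (L3)  txn=BusRd  M[L3]=60
step 6: P1: load  L2  ⟶  SSSI  (L2)  txn=BusRd  M[L2]=60
step 7: P0: store L2 := 49  ⟶  MIII  (L2)  txn=BusUpgr  M[L2]=60
step 8: P3: store L2 := 34  ⟶  IIIM  (L2)  txn=BusRdX+Flush  M[L2]=49
step 9: P0: load  L2  ⟶  SIIS  (L2)  txn=BusRd+Flush  M[L2]=34
step 10: P1: store L2 := 86  ⟶  IMII  (L2)  txn=BusRdX  M[L2]=34
step 11: P2: store L2 := 47  ⟶  IIMI  (L2)  txn=BusRdX+Flush  M[L2]=86
step 12: P0: store L2 := 94  ⟶  MIII  (L2)  txn=BusRdX+Flush  M[L2]=47
step 13: P3: store L2 := 46  ⟶  IIIM  (L2)  txn=BusRdX+Flush  M[L2]=94
step 14: P3: load  L2  ⟶  IIIM  (L2)  txn=∅  M[L2]=94
step 15: P0: load  L2  ⟶  SIIS  (L2)  txn=BusRd+Flush  M[L2]=46
step 16: P2: store L2 := 24  ⟶  IIMI  (L2)  txn=BusRdX  M[L2]=46
step 17: P0: store L2 := 37  ⟶  MIII  (L2)  txn=BusRdX+Flush  M[L2]=24
step 18: P0: load  L2  ⟶  MIII  (L2)  txn=∅  M[L2]=24
step 19: P2: load  L2  ⟶  SISI  (L2)  txn=BusRd+Flush  M[L2]=37
step 20: P1: store L0 := 8  ⟶  IMII  (L0)  txn=BusRdX  M[L0]=30
step 21: P1: load  L4  ⟶  IEII  (L4)  txn=BusRd  M[L4]=20
step 22: P3: store L2 := 81  ⟶  IIIM  (L2)  txn=BusRdX  M[L2]=37
step 23: P1: store L3 := 40  ⟶  IMII  (L3)  txn=BusRdX  M[L3]=60
step 24: P3: store L2 := 60  ⟶  IIIM  (L2)  txn=∅  M[L2]=37
step 25: P3: store L4 := 99  ⟶  IIIM  (L4)  txn=BusRdX  M[L4]=20
step 26: P0: load  L1  ⟶  EIII  (L1)  txn=BusRd  M[L1]=60
step 27: P3: store L2 := 72  ⟶  IIIM  (L2)  txn=∅  M[L2]=37
step 28: P2: load  L2  ⟶  IISS  (L2)  txn=BusRd+Flush  M[L2]=72

bus = BusRdX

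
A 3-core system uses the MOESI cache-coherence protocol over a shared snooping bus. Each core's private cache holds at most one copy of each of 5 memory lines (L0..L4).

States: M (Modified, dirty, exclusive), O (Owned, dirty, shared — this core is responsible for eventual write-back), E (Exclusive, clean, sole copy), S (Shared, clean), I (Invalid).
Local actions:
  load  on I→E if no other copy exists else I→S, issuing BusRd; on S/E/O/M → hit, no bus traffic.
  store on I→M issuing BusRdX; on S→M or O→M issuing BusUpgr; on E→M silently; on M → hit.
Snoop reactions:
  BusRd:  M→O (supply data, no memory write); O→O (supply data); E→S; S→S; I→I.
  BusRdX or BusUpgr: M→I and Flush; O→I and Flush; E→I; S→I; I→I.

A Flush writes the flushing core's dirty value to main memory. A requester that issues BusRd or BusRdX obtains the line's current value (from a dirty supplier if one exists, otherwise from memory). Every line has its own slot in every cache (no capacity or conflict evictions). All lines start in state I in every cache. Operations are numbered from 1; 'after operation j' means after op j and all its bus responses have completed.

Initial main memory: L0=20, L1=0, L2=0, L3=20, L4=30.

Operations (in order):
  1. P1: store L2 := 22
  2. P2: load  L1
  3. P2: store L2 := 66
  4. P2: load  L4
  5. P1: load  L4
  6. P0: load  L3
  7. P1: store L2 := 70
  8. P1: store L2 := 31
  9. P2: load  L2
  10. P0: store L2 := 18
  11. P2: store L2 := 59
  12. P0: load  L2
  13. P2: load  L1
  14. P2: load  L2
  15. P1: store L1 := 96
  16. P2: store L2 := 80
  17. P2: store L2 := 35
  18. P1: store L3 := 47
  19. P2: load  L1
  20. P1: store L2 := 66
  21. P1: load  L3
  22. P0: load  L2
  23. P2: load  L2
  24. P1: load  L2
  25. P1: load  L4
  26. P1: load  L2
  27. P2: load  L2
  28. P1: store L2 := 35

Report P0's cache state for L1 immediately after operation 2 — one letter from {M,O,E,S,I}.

state = I

  op1 P1: store L2 := 22 → I/M/I on L2; bus BusRdX; mem=0
  op2 P2: load  L1 → I/I/E on L1; bus BusRd; mem=0
  op3 P2: store L2 := 66 → I/I/M on L2; bus BusRdX Flush; mem=22
  op4 P2: load  L4 → I/I/E on L4; bus BusRd; mem=30
  op5 P1: load  L4 → I/S/S on L4; bus BusRd; mem=30
  op6 P0: load  L3 → E/I/I on L3; bus BusRd; mem=20
  op7 P1: store L2 := 70 → I/M/I on L2; bus BusRdX Flush; mem=66
  op8 P1: store L2 := 31 → I/M/I on L2; bus (none); mem=66
  op9 P2: load  L2 → I/O/S on L2; bus BusRd; mem=66
  op10 P0: store L2 := 18 → M/I/I on L2; bus BusRdX Flush; mem=31
  op11 P2: store L2 := 59 → I/I/M on L2; bus BusRdX Flush; mem=18
  op12 P0: load  L2 → S/I/O on L2; bus BusRd; mem=18
  op13 P2: load  L1 → I/I/E on L1; bus (none); mem=0
  op14 P2: load  L2 → S/I/O on L2; bus (none); mem=18
  op15 P1: store L1 := 96 → I/M/I on L1; bus BusRdX; mem=0
  op16 P2: store L2 := 80 → I/I/M on L2; bus BusUpgr; mem=18
  op17 P2: store L2 := 35 → I/I/M on L2; bus (none); mem=18
  op18 P1: store L3 := 47 → I/M/I on L3; bus BusRdX; mem=20
  op19 P2: load  L1 → I/O/S on L1; bus BusRd; mem=0
  op20 P1: store L2 := 66 → I/M/I on L2; bus BusRdX Flush; mem=35
  op21 P1: load  L3 → I/M/I on L3; bus (none); mem=20
  op22 P0: load  L2 → S/O/I on L2; bus BusRd; mem=35
  op23 P2: load  L2 → S/O/S on L2; bus BusRd; mem=35
  op24 P1: load  L2 → S/O/S on L2; bus (none); mem=35
  op25 P1: load  L4 → I/S/S on L4; bus (none); mem=30
  op26 P1: load  L2 → S/O/S on L2; bus (none); mem=35
  op27 P2: load  L2 → S/O/S on L2; bus (none); mem=35
  op28 P1: store L2 := 35 → I/M/I on L2; bus BusUpgr; mem=35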